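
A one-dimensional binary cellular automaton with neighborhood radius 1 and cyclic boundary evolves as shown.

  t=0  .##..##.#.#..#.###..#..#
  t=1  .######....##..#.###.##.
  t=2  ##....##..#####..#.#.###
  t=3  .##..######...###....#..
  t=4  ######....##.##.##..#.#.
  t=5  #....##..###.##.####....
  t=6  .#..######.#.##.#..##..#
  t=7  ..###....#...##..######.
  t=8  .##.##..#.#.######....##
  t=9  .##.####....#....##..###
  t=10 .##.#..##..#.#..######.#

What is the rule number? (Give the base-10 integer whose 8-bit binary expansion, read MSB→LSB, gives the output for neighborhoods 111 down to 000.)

  ###|.  b7=0 t=0,i=16
  ##.|#  b6=1 t=0,i=2
  #.#|.  b5=0 t=0,i=0
  #..|#  b4=1 t=0,i=3
  .##|#  b3=1 t=0,i=1
  .#.|.  b2=0 t=0,i=8
  ..#|#  b1=1 t=0,i=4
  ...|.  b0=0 t=1,i=8
  bits 01011010 = 90

90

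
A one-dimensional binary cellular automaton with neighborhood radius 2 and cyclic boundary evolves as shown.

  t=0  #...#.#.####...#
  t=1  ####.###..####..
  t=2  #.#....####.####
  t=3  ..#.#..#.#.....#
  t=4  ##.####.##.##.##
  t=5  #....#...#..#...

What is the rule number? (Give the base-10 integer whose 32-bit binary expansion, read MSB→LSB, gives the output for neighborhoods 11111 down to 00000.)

1396653717

  nb #####: next=.  (t=2,i=14, bit31=0)
  nb ####.: next=#  (t=0,i=10, bit30=1)
  nb ###.#: next=.  (t=1,i=3, bit29=0)
  nb ###..: next=#  (t=0,i=11, bit28=1)
  nb ##.##: next=.  (t=1,i=4, bit27=0)
  nb ##.#.: next=.  (t=2,i=1, bit26=0)
  nb ##..#: next=#  (t=1,i=8, bit25=1)
  nb ##...: next=#  (t=0,i=1, bit24=1)
  nb #.###: next=.  (t=0,i=8, bit23=0)
  nb #.##.: next=.  (t=4,i=8, bit22=0)
  nb #.#.#: next=#  (t=0,i=6, bit21=1)
  nb #.#..: next=#  (t=2,i=2, bit20=1)
  nb #..##: next=#  (t=1,i=9, bit19=1)
  nb #..#.: next=#  (t=3,i=1, bit18=1)
  nb #...#: next=#  (t=0,i=2, bit17=1)
  nb #....: next=#  (t=2,i=4, bit16=1)
  nb .####: next=.  (t=0,i=9, bit15=0)
  nb .###.: next=.  (t=1,i=6, bit14=0)
  nb .##.#: next=#  (t=4,i=9, bit13=1)
  nb .##..: next=#  (t=0,i=0, bit12=1)
  nb .#.##: next=#  (t=0,i=7, bit11=1)
  nb .#.#.: next=#  (t=0,i=5, bit10=1)
  nb .#..#: next=#  (t=3,i=0, bit9=1)
  nb .#...: next=.  (t=2,i=3, bit8=0)
  nb ..###: next=#  (t=1,i=0, bit7=1)
  nb ..##.: next=.  (t=0,i=15, bit6=0)
  nb ..#.#: next=.  (t=0,i=4, bit5=0)
  nb ..#..: next=#  (t=3,i=15, bit4=1)
  nb ...##: next=.  (t=0,i=14, bit3=0)
  nb ...#.: next=#  (t=0,i=3, bit2=1)
  nb ....#: next=.  (t=2,i=5, bit1=0)
  nb .....: next=#  (t=3,i=12, bit0=1)
  bits 01010011001111110011111010010101 = 1396653717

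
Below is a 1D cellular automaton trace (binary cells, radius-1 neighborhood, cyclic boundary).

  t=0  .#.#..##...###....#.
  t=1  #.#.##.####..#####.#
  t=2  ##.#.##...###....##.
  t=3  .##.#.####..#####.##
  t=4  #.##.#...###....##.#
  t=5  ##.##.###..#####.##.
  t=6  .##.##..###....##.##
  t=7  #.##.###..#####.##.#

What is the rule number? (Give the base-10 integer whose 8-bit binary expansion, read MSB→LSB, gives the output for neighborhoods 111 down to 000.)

115

  ### -> .   bit 7 = 0  t=0,i=12
  ##. -> #   bit 6 = 1  t=0,i=7
  #.# -> #   bit 5 = 1  t=0,i=2
  #.. -> #   bit 4 = 1  t=0,i=4
  .## -> .   bit 3 = 0  t=0,i=6
  .#. -> .   bit 2 = 0  t=0,i=1
  ..# -> #   bit 1 = 1  t=0,i=0
  ... -> #   bit 0 = 1  t=0,i=9
  bits 01110011 = 115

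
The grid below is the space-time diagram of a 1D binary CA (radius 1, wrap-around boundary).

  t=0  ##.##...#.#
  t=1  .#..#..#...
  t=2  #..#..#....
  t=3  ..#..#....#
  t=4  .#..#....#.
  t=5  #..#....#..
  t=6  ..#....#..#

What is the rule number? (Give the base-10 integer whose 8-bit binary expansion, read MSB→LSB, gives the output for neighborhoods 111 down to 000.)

  [7] ### => .  t=0,i=0
  [6] ##. => #  t=0,i=1
  [5] #.# => .  t=0,i=2
  [4] #.. => .  t=0,i=5
  [3] .## => .  t=0,i=3
  [2] .#. => .  t=0,i=8
  [1] ..# => #  t=0,i=7
  [0] ... => .  t=0,i=6
  bits 01000010 = 66

66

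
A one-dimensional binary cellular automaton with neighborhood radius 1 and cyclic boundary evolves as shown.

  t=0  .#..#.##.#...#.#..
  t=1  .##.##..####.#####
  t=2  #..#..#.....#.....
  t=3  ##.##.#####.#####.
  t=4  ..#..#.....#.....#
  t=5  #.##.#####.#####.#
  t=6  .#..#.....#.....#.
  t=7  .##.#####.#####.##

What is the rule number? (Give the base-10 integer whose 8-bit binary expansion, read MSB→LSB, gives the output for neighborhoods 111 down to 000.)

  ###|.  b7=0 t=1,i=9
  ##.|.  b6=0 t=0,i=7
  #.#|#  b5=1 t=0,i=5
  #..|#  b4=1 t=0,i=2
  .##|.  b3=0 t=0,i=6
  .#.|#  b2=1 t=0,i=1
  ..#|.  b1=0 t=0,i=0
  ...|#  b0=1 t=0,i=11
  bits 00110101 = 53

53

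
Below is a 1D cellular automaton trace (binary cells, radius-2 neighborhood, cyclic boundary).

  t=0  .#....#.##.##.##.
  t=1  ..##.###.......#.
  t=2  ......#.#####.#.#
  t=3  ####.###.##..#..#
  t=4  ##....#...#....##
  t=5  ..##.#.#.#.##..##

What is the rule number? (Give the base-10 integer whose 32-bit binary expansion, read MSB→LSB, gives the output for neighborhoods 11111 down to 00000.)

  #####|#  b31=1 t=2,i=10
  ####.|.  b30=0 t=2,i=11
  ###.#|.  b29=0 t=2,i=12
  ###..|.  b28=0 t=1,i=7
  ##.##|.  b27=0 t=0,i=10
  ##.#.|#  b26=1 t=2,i=13
  ##..#|.  b25=0 t=0,i=16
  ##...|#  b24=1 t=1,i=8
  #.###|.  b23=0 t=1,i=5
  #.##.|.  b22=0 t=0,i=8
  #.#.#|.  b21=0 t=2,i=14
  #.#..|#  b20=1 t=2,i=16
  #..##|#  b19=1 t=3,i=15
  #..#.|.  b18=0 t=0,i=0
  #...#|.  b17=0 t=1,i=0
  #....|#  b16=1 t=0,i=3
  .####|#  b15=1 t=2,i=9
  .###.|#  b14=1 t=1,i=6
  .##.#|.  b13=0 t=0,i=9
  .##..|#  b12=1 t=0,i=15
  .#.##|#  b11=1 t=0,i=7
  .#.#.|.  b10=0 t=2,i=15
  .#..#|.  b9=0 t=3,i=14
  .#...|#  b8=1 t=0,i=2
  ..###|#  b7=1 t=3,i=16
  ..##.|.  b6=0 t=1,i=2
  ..#.#|#  b5=1 t=0,i=6
  ..#..|.  b4=0 t=0,i=1
  ...##|.  b3=0 t=1,i=1
  ...#.|#  b2=1 t=0,i=5
  ....#|.  b1=0 t=0,i=4
  .....|#  b0=1 t=1,i=10
  bits 10000101000110011101100110100101 = 2233063845

2233063845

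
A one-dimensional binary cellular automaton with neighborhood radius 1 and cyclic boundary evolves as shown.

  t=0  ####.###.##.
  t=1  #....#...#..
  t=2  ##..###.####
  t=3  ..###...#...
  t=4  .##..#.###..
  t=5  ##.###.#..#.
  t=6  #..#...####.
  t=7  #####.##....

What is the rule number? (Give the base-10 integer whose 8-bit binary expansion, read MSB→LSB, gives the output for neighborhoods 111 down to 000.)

  nb ###: next=.  (t=0,i=1, bit7=0)
  nb ##.: next=.  (t=0,i=3, bit6=0)
  nb #.#: next=.  (t=0,i=4, bit5=0)
  nb #..: next=#  (t=1,i=1, bit4=1)
  nb .##: next=#  (t=0,i=0, bit3=1)
  nb .#.: next=#  (t=1,i=0, bit2=1)
  nb ..#: next=#  (t=1,i=4, bit1=1)
  nb ...: next=.  (t=1,i=2, bit0=0)
  bits 00011110 = 30

30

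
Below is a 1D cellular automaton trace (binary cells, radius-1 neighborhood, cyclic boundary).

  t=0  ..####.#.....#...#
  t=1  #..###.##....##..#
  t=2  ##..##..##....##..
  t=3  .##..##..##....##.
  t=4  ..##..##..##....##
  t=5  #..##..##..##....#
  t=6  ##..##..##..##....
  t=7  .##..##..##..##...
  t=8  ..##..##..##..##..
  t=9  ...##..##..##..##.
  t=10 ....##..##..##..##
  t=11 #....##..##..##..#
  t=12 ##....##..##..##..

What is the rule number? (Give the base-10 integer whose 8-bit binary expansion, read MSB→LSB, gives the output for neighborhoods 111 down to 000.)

212

  nb ###: next=#  (t=0,i=3, bit7=1)
  nb ##.: next=#  (t=0,i=5, bit6=1)
  nb #.#: next=.  (t=0,i=6, bit5=0)
  nb #..: next=#  (t=0,i=0, bit4=1)
  nb .##: next=.  (t=0,i=2, bit3=0)
  nb .#.: next=#  (t=0,i=7, bit2=1)
  nb ..#: next=.  (t=0,i=1, bit1=0)
  nb ...: next=.  (t=0,i=9, bit0=0)
  bits 11010100 = 212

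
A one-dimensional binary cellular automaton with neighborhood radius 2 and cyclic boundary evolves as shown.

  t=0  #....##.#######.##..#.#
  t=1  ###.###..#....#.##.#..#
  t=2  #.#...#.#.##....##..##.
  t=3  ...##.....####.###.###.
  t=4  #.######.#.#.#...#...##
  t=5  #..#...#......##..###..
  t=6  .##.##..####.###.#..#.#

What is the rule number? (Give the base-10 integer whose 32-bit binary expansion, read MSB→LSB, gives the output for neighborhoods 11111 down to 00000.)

  #####|.  b31=0 t=0,i=10
  ####.|.  b30=0 t=0,i=13
  ###.#|#  b29=1 t=0,i=14
  ###..|#  b28=1 t=1,i=6
  ##.##|.  b27=0 t=0,i=7
  ##.#.|.  b26=0 t=1,i=18
  ##..#|.  b25=0 t=0,i=18
  ##...|#  b24=1 t=0,i=1
  #.###|.  b23=0 t=0,i=8
  #.##.|#  b22=1 t=0,i=16
  #.#.#|.  b21=0 t=2,i=0
  #.#..|.  b20=0 t=1,i=19
  #..##|#  b19=1 t=1,i=21
  #..#.|#  b18=1 t=0,i=19
  #...#|#  b17=1 t=2,i=4
  #....|#  b16=1 t=0,i=2
  .####|#  b15=1 t=0,i=9
  .###.|.  b14=0 t=1,i=5
  .##.#|#  b13=1 t=0,i=6
  .##..|#  b12=1 t=0,i=0
  .#.##|.  b11=0 t=0,i=21
  .#.#.|.  b10=0 t=2,i=1
  .#..#|#  b9=1 t=1,i=20
  .#...|#  b8=1 t=1,i=10
  ..###|.  b7=0 t=1,i=22
  ..##.|#  b6=1 t=0,i=5
  ..#.#|.  b5=0 t=0,i=20
  ..#..|.  b4=0 t=1,i=9
  ...##|#  b3=1 t=0,i=4
  ...#.|.  b2=0 t=1,i=13
  ....#|.  b1=0 t=0,i=3
  .....|#  b0=1 t=3,i=7
  bits 00110001010011111011001101001001 = 827306825

827306825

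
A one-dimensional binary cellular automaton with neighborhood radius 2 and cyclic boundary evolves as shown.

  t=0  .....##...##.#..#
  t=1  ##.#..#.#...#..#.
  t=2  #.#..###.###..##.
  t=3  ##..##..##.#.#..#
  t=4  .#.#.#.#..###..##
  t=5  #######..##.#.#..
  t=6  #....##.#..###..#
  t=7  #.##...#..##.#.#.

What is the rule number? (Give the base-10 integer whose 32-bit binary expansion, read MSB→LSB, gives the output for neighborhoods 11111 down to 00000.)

  nb #####: next=.  (t=5,i=2, bit31=0)
  nb ####.: next=#  (t=5,i=5, bit30=1)
  nb ###.#: next=.  (t=2,i=7, bit29=0)
  nb ###..: next=#  (t=2,i=11, bit28=1)
  nb ##.##: next=#  (t=2,i=8, bit27=1)
  nb ##.#.: next=#  (t=0,i=12, bit26=1)
  nb ##..#: next=.  (t=2,i=12, bit25=0)
  nb ##...: next=.  (t=0,i=7, bit24=0)
  nb #.###: next=#  (t=2,i=9, bit23=1)
  nb #.##.: next=#  (t=1,i=0, bit22=1)
  nb #.#.#: next=#  (t=2,i=0, bit21=1)
  nb #.#..: next=.  (t=0,i=13, bit20=0)
  nb #..##: next=#  (t=2,i=4, bit19=1)
  nb #..#.: next=#  (t=0,i=15, bit18=1)
  nb #...#: next=#  (t=0,i=8, bit17=1)
  nb #....: next=#  (t=0,i=1, bit16=1)
  nb .####: next=.  (t=5,i=1, bit15=0)
  nb .###.: next=.  (t=2,i=6, bit14=0)
  nb .##.#: next=.  (t=0,i=11, bit13=0)
  nb .##..: next=#  (t=0,i=6, bit12=1)
  nb .#.##: next=.  (t=1,i=16, bit11=0)
  nb .#.#.: next=#  (t=1,i=7, bit10=1)
  nb .#..#: next=.  (t=0,i=14, bit9=0)
  nb .#...: next=#  (t=0,i=0, bit8=1)
  nb ..###: next=#  (t=2,i=5, bit7=1)
  nb ..##.: next=.  (t=0,i=5, bit6=0)
  nb ..#.#: next=#  (t=1,i=6, bit5=1)
  nb ..#..: next=.  (t=0,i=16, bit4=0)
  nb ...##: next=.  (t=0,i=4, bit3=0)
  nb ...#.: next=#  (t=1,i=11, bit2=1)
  nb ....#: next=#  (t=0,i=3, bit1=1)
  nb .....: next=.  (t=0,i=2, bit0=0)
  bits 01011100111011110001010110100110 = 1559172518

1559172518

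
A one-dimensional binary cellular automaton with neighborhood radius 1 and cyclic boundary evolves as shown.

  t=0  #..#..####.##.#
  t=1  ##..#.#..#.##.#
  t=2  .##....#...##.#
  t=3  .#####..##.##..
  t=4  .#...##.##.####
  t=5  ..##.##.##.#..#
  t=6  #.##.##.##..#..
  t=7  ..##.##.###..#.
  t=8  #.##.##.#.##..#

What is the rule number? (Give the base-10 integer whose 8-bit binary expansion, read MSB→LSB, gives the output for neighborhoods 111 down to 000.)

89

  ### -> .   bit 7 = 0  t=0,i=7
  ##. -> #   bit 6 = 1  t=0,i=0
  #.# -> .   bit 5 = 0  t=0,i=10
  #.. -> #   bit 4 = 1  t=0,i=1
  .## -> #   bit 3 = 1  t=0,i=6
  .#. -> .   bit 2 = 0  t=0,i=3
  ..# -> .   bit 1 = 0  t=0,i=2
  ... -> #   bit 0 = 1  t=2,i=4
  bits 01011001 = 89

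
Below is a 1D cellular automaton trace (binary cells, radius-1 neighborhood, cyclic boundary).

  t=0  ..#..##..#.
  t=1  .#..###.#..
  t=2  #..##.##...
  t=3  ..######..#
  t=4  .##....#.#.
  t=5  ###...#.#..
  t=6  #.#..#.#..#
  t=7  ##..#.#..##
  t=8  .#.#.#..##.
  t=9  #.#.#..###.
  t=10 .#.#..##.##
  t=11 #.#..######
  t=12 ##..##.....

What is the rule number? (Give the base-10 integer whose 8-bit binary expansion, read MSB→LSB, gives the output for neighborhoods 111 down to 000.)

106

  [7] ### => .  t=1,i=5
  [6] ##. => #  t=0,i=6
  [5] #.# => #  t=1,i=7
  [4] #.. => .  t=0,i=3
  [3] .## => #  t=0,i=5
  [2] .#. => .  t=0,i=2
  [1] ..# => #  t=0,i=1
  [0] ... => .  t=0,i=0
  bits 01101010 = 106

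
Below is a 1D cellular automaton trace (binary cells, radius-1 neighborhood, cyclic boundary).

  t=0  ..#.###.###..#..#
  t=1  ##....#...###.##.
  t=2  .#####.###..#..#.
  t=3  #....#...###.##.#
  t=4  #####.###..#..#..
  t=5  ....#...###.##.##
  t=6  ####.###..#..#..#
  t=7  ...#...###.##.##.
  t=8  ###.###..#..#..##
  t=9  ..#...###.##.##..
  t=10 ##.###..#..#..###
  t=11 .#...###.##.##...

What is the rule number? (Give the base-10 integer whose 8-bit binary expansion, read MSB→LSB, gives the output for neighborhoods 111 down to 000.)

  [7] ### => .  t=0,i=5
  [6] ##. => #  t=0,i=6
  [5] #.# => .  t=0,i=3
  [4] #.. => #  t=0,i=0
  [3] .## => .  t=0,i=4
  [2] .#. => .  t=0,i=2
  [1] ..# => #  t=0,i=1
  [0] ... => #  t=1,i=3
  bits 01010011 = 83

83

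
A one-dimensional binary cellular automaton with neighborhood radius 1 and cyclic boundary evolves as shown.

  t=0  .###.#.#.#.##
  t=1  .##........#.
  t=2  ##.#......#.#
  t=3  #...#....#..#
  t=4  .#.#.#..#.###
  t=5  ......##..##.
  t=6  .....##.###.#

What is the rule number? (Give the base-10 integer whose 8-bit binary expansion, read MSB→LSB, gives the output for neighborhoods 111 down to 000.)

  ###|#  b7=1 t=0,i=2
  ##.|.  b6=0 t=0,i=3
  #.#|.  b5=0 t=0,i=0
  #..|#  b4=1 t=1,i=3
  .##|#  b3=1 t=0,i=1
  .#.|.  b2=0 t=0,i=5
  ..#|#  b1=1 t=1,i=0
  ...|.  b0=0 t=1,i=4
  bits 10011010 = 154

154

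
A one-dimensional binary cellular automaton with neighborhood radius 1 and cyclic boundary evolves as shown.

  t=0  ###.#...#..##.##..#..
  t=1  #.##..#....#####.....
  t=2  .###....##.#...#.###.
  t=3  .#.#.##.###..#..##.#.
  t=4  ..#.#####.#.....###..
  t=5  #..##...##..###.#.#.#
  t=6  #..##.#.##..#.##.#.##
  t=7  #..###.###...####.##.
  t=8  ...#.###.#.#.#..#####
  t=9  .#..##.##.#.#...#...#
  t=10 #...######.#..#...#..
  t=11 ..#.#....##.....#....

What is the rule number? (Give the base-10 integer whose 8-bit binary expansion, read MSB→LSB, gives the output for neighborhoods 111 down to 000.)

105

  nb ###: next=.  (t=0,i=1, bit7=0)
  nb ##.: next=#  (t=0,i=2, bit6=1)
  nb #.#: next=#  (t=0,i=3, bit5=1)
  nb #..: next=.  (t=0,i=5, bit4=0)
  nb .##: next=#  (t=0,i=0, bit3=1)
  nb .#.: next=.  (t=0,i=4, bit2=0)
  nb ..#: next=.  (t=0,i=7, bit1=0)
  nb ...: next=#  (t=0,i=6, bit0=1)
  bits 01101001 = 105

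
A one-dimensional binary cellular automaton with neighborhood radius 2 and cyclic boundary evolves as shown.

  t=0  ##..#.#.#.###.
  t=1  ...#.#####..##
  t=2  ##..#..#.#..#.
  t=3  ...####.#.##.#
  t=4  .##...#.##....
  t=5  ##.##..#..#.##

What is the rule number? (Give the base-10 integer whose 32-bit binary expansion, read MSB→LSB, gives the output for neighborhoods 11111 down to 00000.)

  ##### -> #   bit 31 = 1  t=1,i=7
  ####. -> .   bit 30 = 0  t=1,i=8
  ###.# -> #   bit 29 = 1  t=0,i=12
  ###.. -> #   bit 28 = 1  t=1,i=9
  ##.## -> #   bit 27 = 1  t=0,i=13
  ##.#. -> .   bit 26 = 0  t=3,i=7
  ##..# -> .   bit 25 = 0  t=0,i=2
  ##... -> #   bit 24 = 1  t=1,i=0
  #.### -> .   bit 23 = 0  t=0,i=10
  #.##. -> .   bit 22 = 0  t=0,i=0
  #.#.# -> #   bit 21 = 1  t=0,i=6
  #.#.. -> .   bit 20 = 0  t=2,i=9
  #..## -> .   bit 19 = 0  t=1,i=11
  #..#. -> #   bit 18 = 1  t=0,i=3
  #...# -> #   bit 17 = 1  t=1,i=1
  #.... -> .   bit 16 = 0  t=4,i=11
  .#### -> .   bit 15 = 0  t=1,i=6
  .###. -> .   bit 14 = 0  t=0,i=11
  .##.# -> .   bit 13 = 0  t=3,i=11
  .##.. -> .   bit 12 = 0  t=0,i=1
  .#.## -> #   bit 11 = 1  t=0,i=9
  .#.#. -> #   bit 10 = 1  t=0,i=5
  .#..# -> #   bit 9 = 1  t=2,i=5
  .#... -> .   bit 8 = 0  t=3,i=0
  ..### -> .   bit 7 = 0  t=3,i=3
  ..##. -> #   bit 6 = 1  t=1,i=12
  ..#.# -> .   bit 5 = 0  t=0,i=4
  ..#.. -> #   bit 4 = 1  t=2,i=4
  ...## -> #   bit 3 = 1  t=3,i=2
  ...#. -> .   bit 2 = 0  t=1,i=2
  ....# -> #   bit 1 = 1  t=4,i=13
  ..... -> #   bit 0 = 1  t=4,i=12
  bits 10111001001001100000111001011011 = 3106279003

3106279003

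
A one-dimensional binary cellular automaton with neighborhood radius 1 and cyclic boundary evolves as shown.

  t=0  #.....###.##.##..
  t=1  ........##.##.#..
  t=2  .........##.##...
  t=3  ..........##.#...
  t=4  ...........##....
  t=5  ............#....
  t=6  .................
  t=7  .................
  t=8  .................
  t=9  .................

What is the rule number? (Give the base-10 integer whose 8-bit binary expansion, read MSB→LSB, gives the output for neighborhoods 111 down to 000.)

  [7] ### => .  t=0,i=7
  [6] ##. => #  t=0,i=8
  [5] #.# => #  t=0,i=9
  [4] #.. => .  t=0,i=1
  [3] .## => .  t=0,i=6
  [2] .#. => .  t=0,i=0
  [1] ..# => .  t=0,i=5
  [0] ... => .  t=0,i=2
  bits 01100000 = 96

96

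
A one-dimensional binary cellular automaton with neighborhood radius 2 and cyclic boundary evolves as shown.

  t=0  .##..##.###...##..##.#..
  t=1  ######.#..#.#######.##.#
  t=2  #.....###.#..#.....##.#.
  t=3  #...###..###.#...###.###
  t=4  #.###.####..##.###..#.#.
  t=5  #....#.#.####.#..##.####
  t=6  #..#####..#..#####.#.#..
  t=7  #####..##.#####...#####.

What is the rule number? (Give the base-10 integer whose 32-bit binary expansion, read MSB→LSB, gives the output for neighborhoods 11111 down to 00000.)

511350526

  #####|.  b31=0 t=1,i=1
  ####.|.  b30=0 t=1,i=4
  ###.#|.  b29=0 t=1,i=5
  ###..|#  b28=1 t=0,i=10
  ##.##|#  b27=1 t=0,i=7
  ##.#.|#  b26=1 t=0,i=20
  ##..#|#  b25=1 t=0,i=3
  ##...|.  b24=0 t=0,i=11
  #.###|.  b23=0 t=0,i=8
  #.##.|#  b22=1 t=1,i=20
  #.#.#|#  b21=1 t=2,i=22
  #.#..|#  b20=1 t=0,i=21
  #..##|#  b19=1 t=0,i=4
  #..#.|.  b18=0 t=1,i=9
  #...#|#  b17=1 t=0,i=12
  #....|.  b16=0 t=2,i=2
  .####|#  b15=1 t=1,i=0
  .###.|.  b14=0 t=0,i=9
  .##.#|.  b13=0 t=0,i=6
  .##..|#  b12=1 t=0,i=2
  .#.##|.  b11=0 t=1,i=11
  .#.#.|#  b10=1 t=2,i=23
  .#..#|#  b9=1 t=1,i=8
  .#...|.  b8=0 t=0,i=22
  ..###|#  b7=1 t=2,i=6
  ..##.|#  b6=1 t=0,i=1
  ..#.#|#  b5=1 t=1,i=10
  ..#..|#  b4=1 t=2,i=13
  ...##|#  b3=1 t=0,i=0
  ...#.|#  b2=1 t=5,i=4
  ....#|#  b1=1 t=2,i=4
  .....|.  b0=0 t=2,i=3
  bits 00011110011110101001011011111110 = 511350526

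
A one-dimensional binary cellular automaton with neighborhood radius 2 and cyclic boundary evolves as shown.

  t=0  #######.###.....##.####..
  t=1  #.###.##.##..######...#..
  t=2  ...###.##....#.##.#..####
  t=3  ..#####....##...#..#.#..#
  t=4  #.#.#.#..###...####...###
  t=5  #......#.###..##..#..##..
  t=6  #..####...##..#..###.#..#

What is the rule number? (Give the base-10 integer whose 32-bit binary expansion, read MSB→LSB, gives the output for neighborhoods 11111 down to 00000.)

3087295199

  nb #####: next=#  (t=0,i=2, bit31=1)
  nb ####.: next=.  (t=0,i=5, bit30=0)
  nb ###.#: next=#  (t=0,i=6, bit29=1)
  nb ###..: next=#  (t=0,i=10, bit28=1)
  nb ##.##: next=#  (t=0,i=7, bit27=1)
  nb ##.#.: next=.  (t=2,i=17, bit26=0)
  nb ##..#: next=.  (t=0,i=23, bit25=0)
  nb ##...: next=.  (t=0,i=11, bit24=0)
  nb #.###: next=.  (t=0,i=8, bit23=0)
  nb #.##.: next=.  (t=1,i=6, bit22=0)
  nb #.#.#: next=.  (t=4,i=2, bit21=0)
  nb #.#..: next=.  (t=2,i=18, bit20=0)
  nb #..##: next=.  (t=0,i=24, bit19=0)
  nb #..#.: next=#  (t=1,i=24, bit18=1)
  nb #...#: next=.  (t=1,i=20, bit17=0)
  nb #....: next=.  (t=0,i=12, bit16=0)
  nb .####: next=.  (t=0,i=1, bit15=0)
  nb .###.: next=#  (t=0,i=9, bit14=1)
  nb .##.#: next=#  (t=0,i=17, bit13=1)
  nb .##..: next=.  (t=1,i=10, bit12=0)
  nb .#.##: next=.  (t=1,i=1, bit11=0)
  nb .#.#.: next=.  (t=3,i=20, bit10=0)
  nb .#..#: next=#  (t=1,i=23, bit9=1)
  nb .#...: next=.  (t=5,i=1, bit8=0)
  nb ..###: next=#  (t=0,i=0, bit7=1)
  nb ..##.: next=#  (t=0,i=16, bit6=1)
  nb ..#.#: next=.  (t=1,i=0, bit5=0)
  nb ..#..: next=#  (t=1,i=22, bit4=1)
  nb ...##: next=#  (t=0,i=15, bit3=1)
  nb ...#.: next=#  (t=1,i=21, bit2=1)
  nb ....#: next=#  (t=0,i=14, bit1=1)
  nb .....: next=#  (t=0,i=13, bit0=1)
  bits 10111000000001000110001011011111 = 3087295199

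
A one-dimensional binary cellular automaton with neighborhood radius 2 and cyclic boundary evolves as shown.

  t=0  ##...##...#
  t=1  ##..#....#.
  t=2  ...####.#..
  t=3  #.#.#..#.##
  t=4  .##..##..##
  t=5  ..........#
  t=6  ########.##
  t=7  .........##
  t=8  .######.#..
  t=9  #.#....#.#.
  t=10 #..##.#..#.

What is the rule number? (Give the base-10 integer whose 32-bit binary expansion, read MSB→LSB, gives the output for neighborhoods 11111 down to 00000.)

  ##### -> .   bit 31 = 0  t=6,i=0
  ####. -> .   bit 30 = 0  t=2,i=5
  ###.# -> .   bit 29 = 0  t=2,i=6
  ###.. -> #   bit 28 = 1  t=0,i=1
  ##.## -> .   bit 27 = 0  t=4,i=0
  ##.#. -> #   bit 26 = 1  t=2,i=7
  ##..# -> .   bit 25 = 0  t=1,i=2
  ##... -> .   bit 24 = 0  t=0,i=2
  #.### -> #   bit 23 = 1  t=3,i=9
  #.##. -> .   bit 22 = 0  t=1,i=0
  #.#.# -> #   bit 21 = 1  t=3,i=2
  #.#.. -> .   bit 20 = 0  t=2,i=8
  #..## -> .   bit 19 = 0  t=4,i=4
  #..#. -> #   bit 18 = 1  t=1,i=3
  #...# -> .   bit 17 = 0  t=0,i=3
  #.... -> #   bit 16 = 1  t=1,i=6
  .#### -> #   bit 15 = 1  t=2,i=4
  .###. -> #   bit 14 = 1  t=0,i=0
  .##.# -> #   bit 13 = 1  t=4,i=10
  .##.. -> .   bit 12 = 0  t=0,i=6
  .#.## -> .   bit 11 = 0  t=1,i=10
  .#.#. -> .   bit 10 = 0  t=3,i=3
  .#..# -> #   bit 9 = 1  t=3,i=5
  .#... -> #   bit 8 = 1  t=1,i=5
  ..### -> .   bit 7 = 0  t=0,i=10
  ..##. -> .   bit 6 = 0  t=0,i=5
  ..#.# -> .   bit 5 = 0  t=1,i=9
  ..#.. -> #   bit 4 = 1  t=1,i=4
  ...## -> #   bit 3 = 1  t=0,i=4
  ...#. -> #   bit 2 = 1  t=1,i=8
  ....# -> .   bit 1 = 0  t=1,i=7
  ..... -> #   bit 0 = 1  t=2,i=0
  bits 00010100101001011110001100011101 = 346415901

346415901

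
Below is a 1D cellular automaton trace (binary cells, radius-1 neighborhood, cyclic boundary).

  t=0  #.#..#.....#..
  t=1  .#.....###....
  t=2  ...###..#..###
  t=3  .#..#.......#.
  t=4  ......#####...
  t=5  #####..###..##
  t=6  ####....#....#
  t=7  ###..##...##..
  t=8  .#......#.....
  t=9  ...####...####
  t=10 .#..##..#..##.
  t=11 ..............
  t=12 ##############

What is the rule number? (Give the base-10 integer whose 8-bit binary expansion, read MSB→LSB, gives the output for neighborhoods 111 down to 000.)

161

  [7] ### => #  t=1,i=8
  [6] ##. => .  t=1,i=9
  [5] #.# => #  t=0,i=1
  [4] #.. => .  t=0,i=3
  [3] .## => .  t=1,i=7
  [2] .#. => .  t=0,i=0
  [1] ..# => .  t=0,i=4
  [0] ... => #  t=0,i=7
  bits 10100001 = 161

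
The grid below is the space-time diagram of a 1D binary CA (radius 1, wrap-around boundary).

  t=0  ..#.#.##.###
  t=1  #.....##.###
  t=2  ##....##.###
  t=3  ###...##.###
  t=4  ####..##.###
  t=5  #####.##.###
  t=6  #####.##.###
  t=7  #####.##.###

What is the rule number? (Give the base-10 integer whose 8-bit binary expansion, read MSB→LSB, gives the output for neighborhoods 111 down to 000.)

  nb ###: next=#  (t=0,i=10, bit7=1)
  nb ##.: next=#  (t=0,i=7, bit6=1)
  nb #.#: next=.  (t=0,i=3, bit5=0)
  nb #..: next=#  (t=0,i=0, bit4=1)
  nb .##: next=#  (t=0,i=6, bit3=1)
  nb .#.: next=.  (t=0,i=2, bit2=0)
  nb ..#: next=.  (t=0,i=1, bit1=0)
  nb ...: next=.  (t=1,i=2, bit0=0)
  bits 11011000 = 216

216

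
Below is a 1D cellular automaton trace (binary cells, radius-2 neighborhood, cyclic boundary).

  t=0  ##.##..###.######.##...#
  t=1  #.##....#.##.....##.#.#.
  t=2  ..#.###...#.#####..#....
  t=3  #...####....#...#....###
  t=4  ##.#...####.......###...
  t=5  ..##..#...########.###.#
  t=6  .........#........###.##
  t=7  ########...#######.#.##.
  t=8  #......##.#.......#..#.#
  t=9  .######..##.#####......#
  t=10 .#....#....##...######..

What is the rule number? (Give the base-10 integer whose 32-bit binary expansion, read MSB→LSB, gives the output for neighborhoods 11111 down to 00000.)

500252683

  [31] ##### => .  t=0,i=13
  [30] ####. => .  t=0,i=15
  [29] ###.# => .  t=0,i=1
  [28] ###.. => #  t=2,i=6
  [27] ##.## => #  t=0,i=2
  [26] ##.#. => #  t=1,i=19
  [25] ##..# => .  t=0,i=5
  [24] ##... => #  t=0,i=20
  [23] #.### => #  t=0,i=11
  [22] #.##. => #  t=0,i=3
  [21] #.#.# => .  t=1,i=0
  [20] #.#.. => #  t=4,i=3
  [19] #..## => .  t=0,i=6
  [18] #..#. => .  t=2,i=18
  [17] #...# => .  t=0,i=21
  [16] #.... => #  t=1,i=5
  [15] .#### => .  t=0,i=12
  [14] .###. => #  t=0,i=0
  [13] .##.# => .  t=1,i=18
  [12] .##.. => .  t=0,i=4
  [11] .#.## => .  t=1,i=1
  [10] .#.#. => .  t=1,i=21
  [9] .#..# => .  t=5,i=0
  [8] .#... => .  t=2,i=20
  [7] ..### => .  t=0,i=7
  [6] ..##. => .  t=1,i=17
  [5] ..#.# => .  t=1,i=8
  [4] ..#.. => .  t=2,i=19
  [3] ...## => #  t=0,i=22
  [2] ...#. => .  t=1,i=7
  [1] ....# => #  t=1,i=6
  [0] ..... => #  t=1,i=14
  bits 00011101110100010100000000001011 = 500252683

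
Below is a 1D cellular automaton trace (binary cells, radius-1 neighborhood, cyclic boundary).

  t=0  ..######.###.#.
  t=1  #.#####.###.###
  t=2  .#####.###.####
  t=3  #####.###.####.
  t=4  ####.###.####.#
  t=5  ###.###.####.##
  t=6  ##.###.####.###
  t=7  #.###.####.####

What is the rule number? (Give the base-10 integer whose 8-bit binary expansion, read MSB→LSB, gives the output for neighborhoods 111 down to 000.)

  ### -> #   bit 7 = 1  t=0,i=3
  ##. -> .   bit 6 = 0  t=0,i=7
  #.# -> #   bit 5 = 1  t=0,i=8
  #.. -> #   bit 4 = 1  t=0,i=14
  .## -> #   bit 3 = 1  t=0,i=2
  .#. -> #   bit 2 = 1  t=0,i=13
  ..# -> .   bit 1 = 0  t=0,i=1
  ... -> #   bit 0 = 1  t=0,i=0
  bits 10111101 = 189

189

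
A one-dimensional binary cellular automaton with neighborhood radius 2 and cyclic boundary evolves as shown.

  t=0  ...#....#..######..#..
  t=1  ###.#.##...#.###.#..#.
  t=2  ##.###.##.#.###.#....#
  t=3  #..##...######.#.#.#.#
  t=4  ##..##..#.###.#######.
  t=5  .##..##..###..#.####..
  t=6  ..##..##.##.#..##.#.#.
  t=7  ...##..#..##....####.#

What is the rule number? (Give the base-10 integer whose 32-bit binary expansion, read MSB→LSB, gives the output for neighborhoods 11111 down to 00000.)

3349183879

  #####|#  b31=1 t=0,i=13
  ####.|#  b30=1 t=0,i=15
  ###.#|.  b29=0 t=1,i=2
  ###..|.  b28=0 t=0,i=16
  ##.##|.  b27=0 t=2,i=2
  ##.#.|#  b26=1 t=1,i=3
  ##..#|#  b25=1 t=0,i=17
  ##...|#  b24=1 t=1,i=8
  #.###|#  b23=1 t=1,i=0
  #.##.|.  b22=0 t=1,i=6
  #.#.#|#  b21=1 t=1,i=4
  #.#..|.  b20=0 t=1,i=17
  #..##|.  b19=0 t=0,i=10
  #..#.|.  b18=0 t=0,i=18
  #...#|.  b17=0 t=1,i=9
  #....|.  b16=0 t=0,i=5
  .####|.  b15=0 t=0,i=12
  .###.|#  b14=1 t=1,i=1
  .##.#|#  b13=1 t=2,i=8
  .##..|#  b12=1 t=1,i=7
  .#.##|#  b11=1 t=1,i=5
  .#.#.|#  b10=1 t=3,i=16
  .#..#|.  b9=0 t=0,i=9
  .#...|#  b8=1 t=0,i=4
  ..###|#  b7=1 t=0,i=11
  ..##.|.  b6=0 t=3,i=3
  ..#.#|.  b5=0 t=1,i=11
  ..#..|.  b4=0 t=0,i=3
  ...##|.  b3=0 t=2,i=20
  ...#.|#  b2=1 t=0,i=2
  ....#|#  b1=1 t=0,i=1
  .....|#  b0=1 t=0,i=0
  bits 11000111101000000111110110000111 = 3349183879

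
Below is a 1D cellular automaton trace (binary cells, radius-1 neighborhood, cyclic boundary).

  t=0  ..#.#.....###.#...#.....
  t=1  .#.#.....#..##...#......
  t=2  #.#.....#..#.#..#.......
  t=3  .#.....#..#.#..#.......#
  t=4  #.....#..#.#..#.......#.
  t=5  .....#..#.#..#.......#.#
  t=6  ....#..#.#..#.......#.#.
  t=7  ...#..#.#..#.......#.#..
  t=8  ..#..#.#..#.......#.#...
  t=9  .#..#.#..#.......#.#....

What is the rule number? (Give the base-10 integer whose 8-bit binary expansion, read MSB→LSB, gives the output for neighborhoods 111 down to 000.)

  [7] ### => .  t=0,i=11
  [6] ##. => #  t=0,i=12
  [5] #.# => #  t=0,i=3
  [4] #.. => .  t=0,i=5
  [3] .## => .  t=0,i=10
  [2] .#. => .  t=0,i=2
  [1] ..# => #  t=0,i=1
  [0] ... => .  t=0,i=0
  bits 01100010 = 98

98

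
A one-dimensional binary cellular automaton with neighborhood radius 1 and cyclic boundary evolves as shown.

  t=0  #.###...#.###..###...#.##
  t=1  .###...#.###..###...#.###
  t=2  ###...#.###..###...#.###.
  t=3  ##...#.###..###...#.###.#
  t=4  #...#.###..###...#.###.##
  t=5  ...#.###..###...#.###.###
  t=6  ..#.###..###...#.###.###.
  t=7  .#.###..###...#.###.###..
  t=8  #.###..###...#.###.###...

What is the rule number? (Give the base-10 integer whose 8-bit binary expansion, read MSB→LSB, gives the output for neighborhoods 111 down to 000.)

170

  ###|#  b7=1 t=0,i=3
  ##.|.  b6=0 t=0,i=0
  #.#|#  b5=1 t=0,i=1
  #..|.  b4=0 t=0,i=5
  .##|#  b3=1 t=0,i=2
  .#.|.  b2=0 t=0,i=8
  ..#|#  b1=1 t=0,i=7
  ...|.  b0=0 t=0,i=6
  bits 10101010 = 170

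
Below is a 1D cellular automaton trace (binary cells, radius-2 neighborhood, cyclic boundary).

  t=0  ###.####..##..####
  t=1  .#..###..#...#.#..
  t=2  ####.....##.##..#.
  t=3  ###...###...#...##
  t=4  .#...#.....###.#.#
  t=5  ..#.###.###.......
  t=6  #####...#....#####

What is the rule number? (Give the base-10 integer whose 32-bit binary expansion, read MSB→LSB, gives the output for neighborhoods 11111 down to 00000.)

1086884671

  nb #####: next=.  (t=0,i=0, bit31=0)
  nb ####.: next=#  (t=0,i=1, bit30=1)
  nb ###.#: next=.  (t=0,i=2, bit29=0)
  nb ###..: next=.  (t=0,i=7, bit28=0)
  nb ##.##: next=.  (t=0,i=3, bit27=0)
  nb ##.#.: next=.  (t=4,i=14, bit26=0)
  nb ##..#: next=.  (t=0,i=8, bit25=0)
  nb ##...: next=.  (t=2,i=4, bit24=0)
  nb #.###: next=#  (t=0,i=4, bit23=1)
  nb #.##.: next=#  (t=2,i=12, bit22=1)
  nb #.#.#: next=.  (t=4,i=15, bit21=0)
  nb #.#..: next=.  (t=1,i=15, bit20=0)
  nb #..##: next=#  (t=0,i=9, bit19=1)
  nb #..#.: next=.  (t=1,i=8, bit18=0)
  nb #...#: next=.  (t=1,i=11, bit17=0)
  nb #....: next=.  (t=2,i=5, bit16=0)
  nb .####: next=#  (t=0,i=5, bit15=1)
  nb .###.: next=.  (t=1,i=5, bit14=0)
  nb .##.#: next=.  (t=2,i=10, bit13=0)
  nb .##..: next=.  (t=0,i=11, bit12=0)
  nb .#.##: next=#  (t=2,i=17, bit11=1)
  nb .#.#.: next=.  (t=1,i=14, bit10=0)
  nb .#..#: next=#  (t=1,i=2, bit9=1)
  nb .#...: next=#  (t=1,i=10, bit8=1)
  nb ..###: next=.  (t=0,i=14, bit7=0)
  nb ..##.: next=.  (t=0,i=10, bit6=0)
  nb ..#.#: next=#  (t=1,i=13, bit5=1)
  nb ..#..: next=#  (t=1,i=1, bit4=1)
  nb ...##: next=#  (t=2,i=8, bit3=1)
  nb ...#.: next=#  (t=1,i=0, bit2=1)
  nb ....#: next=#  (t=2,i=7, bit1=1)
  nb .....: next=#  (t=2,i=6, bit0=1)
  bits 01000000110010001000101100111111 = 1086884671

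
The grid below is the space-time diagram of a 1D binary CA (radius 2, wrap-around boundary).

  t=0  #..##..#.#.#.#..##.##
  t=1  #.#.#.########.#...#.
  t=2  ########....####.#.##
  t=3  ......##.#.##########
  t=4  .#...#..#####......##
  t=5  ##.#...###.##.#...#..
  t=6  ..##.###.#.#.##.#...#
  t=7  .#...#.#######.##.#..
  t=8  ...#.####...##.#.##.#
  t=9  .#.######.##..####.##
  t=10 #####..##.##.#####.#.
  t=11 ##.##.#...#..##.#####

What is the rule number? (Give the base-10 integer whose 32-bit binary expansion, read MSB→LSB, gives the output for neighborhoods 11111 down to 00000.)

1962908840

  #####|.  b31=0 t=1,i=8
  ####.|#  b30=1 t=1,i=12
  ###.#|#  b29=1 t=1,i=13
  ###..|#  b28=1 t=0,i=0
  ##.##|.  b27=0 t=0,i=18
  ##.#.|#  b26=1 t=1,i=14
  ##..#|.  b25=0 t=0,i=1
  ##...|.  b24=0 t=2,i=8
  #.###|#  b23=1 t=0,i=19
  #.##.|#  b22=1 t=5,i=11
  #.#.#|#  b21=1 t=0,i=9
  #.#..|#  b20=1 t=0,i=13
  #..##|#  b19=1 t=0,i=2
  #..#.|#  b18=1 t=0,i=6
  #...#|#  b17=1 t=1,i=17
  #....|#  b16=1 t=2,i=9
  .####|#  b15=1 t=1,i=7
  .###.|.  b14=0 t=0,i=20
  .##.#|.  b13=0 t=0,i=17
  .##..|#  b12=1 t=0,i=4
  .#.##|#  b11=1 t=1,i=5
  .#.#.|#  b10=1 t=0,i=8
  .#..#|.  b9=0 t=0,i=14
  .#...|.  b8=0 t=1,i=16
  ..###|#  b7=1 t=2,i=12
  ..##.|.  b6=0 t=0,i=3
  ..#.#|#  b5=1 t=0,i=7
  ..#..|.  b4=0 t=4,i=5
  ...##|#  b3=1 t=2,i=11
  ...#.|.  b2=0 t=1,i=18
  ....#|.  b1=0 t=2,i=10
  .....|.  b0=0 t=3,i=2
  bits 01110100111111111001110010101000 = 1962908840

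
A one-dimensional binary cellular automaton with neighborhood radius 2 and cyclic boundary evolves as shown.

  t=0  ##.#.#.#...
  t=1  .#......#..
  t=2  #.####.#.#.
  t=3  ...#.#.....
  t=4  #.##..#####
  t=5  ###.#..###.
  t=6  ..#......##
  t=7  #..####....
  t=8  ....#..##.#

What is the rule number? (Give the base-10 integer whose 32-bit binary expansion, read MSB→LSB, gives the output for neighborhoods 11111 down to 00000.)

2873205029

  nb #####: next=#  (t=4,i=8, bit31=1)
  nb ####.: next=.  (t=2,i=4, bit30=0)
  nb ###.#: next=#  (t=2,i=5, bit29=1)
  nb ###..: next=.  (t=7,i=6, bit28=0)
  nb ##.##: next=#  (t=4,i=1, bit27=1)
  nb ##.#.: next=.  (t=0,i=2, bit26=0)
  nb ##..#: next=#  (t=4,i=4, bit25=1)
  nb ##...: next=#  (t=7,i=7, bit24=1)
  nb #.###: next=.  (t=2,i=2, bit23=0)
  nb #.##.: next=#  (t=4,i=2, bit22=1)
  nb #.#.#: next=.  (t=0,i=3, bit21=0)
  nb #.#..: next=.  (t=0,i=7, bit20=0)
  nb #..##: next=.  (t=4,i=5, bit19=0)
  nb #..#.: next=.  (t=6,i=1, bit18=0)
  nb #...#: next=.  (t=0,i=9, bit17=0)
  nb #....: next=#  (t=1,i=3, bit16=1)
  nb .####: next=#  (t=2,i=3, bit15=1)
  nb .###.: next=.  (t=5,i=1, bit14=0)
  nb .##.#: next=#  (t=0,i=1, bit13=1)
  nb .##..: next=.  (t=4,i=3, bit12=0)
  nb .#.##: next=.  (t=2,i=1, bit11=0)
  nb .#.#.: next=.  (t=0,i=4, bit10=0)
  nb .#..#: next=.  (t=5,i=5, bit9=0)
  nb .#...: next=#  (t=0,i=8, bit8=1)
  nb ..###: next=.  (t=4,i=6, bit7=0)
  nb ..##.: next=.  (t=0,i=0, bit6=0)
  nb ..#.#: next=#  (t=3,i=3, bit5=1)
  nb ..#..: next=.  (t=1,i=1, bit4=0)
  nb ...##: next=.  (t=0,i=10, bit3=0)
  nb ...#.: next=#  (t=1,i=0, bit2=1)
  nb ....#: next=.  (t=1,i=6, bit1=0)
  nb .....: next=#  (t=1,i=4, bit0=1)
  bits 10101011010000011010000100100101 = 2873205029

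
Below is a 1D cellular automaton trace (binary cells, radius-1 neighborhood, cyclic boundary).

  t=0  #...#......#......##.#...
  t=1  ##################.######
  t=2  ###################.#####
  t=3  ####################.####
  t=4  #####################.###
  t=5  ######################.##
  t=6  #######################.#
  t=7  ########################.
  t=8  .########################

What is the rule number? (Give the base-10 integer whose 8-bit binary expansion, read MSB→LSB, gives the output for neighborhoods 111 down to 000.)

247

  [7] ### => #  t=1,i=0
  [6] ##. => #  t=0,i=19
  [5] #.# => #  t=0,i=20
  [4] #.. => #  t=0,i=1
  [3] .## => .  t=0,i=18
  [2] .#. => #  t=0,i=0
  [1] ..# => #  t=0,i=3
  [0] ... => #  t=0,i=2
  bits 11110111 = 247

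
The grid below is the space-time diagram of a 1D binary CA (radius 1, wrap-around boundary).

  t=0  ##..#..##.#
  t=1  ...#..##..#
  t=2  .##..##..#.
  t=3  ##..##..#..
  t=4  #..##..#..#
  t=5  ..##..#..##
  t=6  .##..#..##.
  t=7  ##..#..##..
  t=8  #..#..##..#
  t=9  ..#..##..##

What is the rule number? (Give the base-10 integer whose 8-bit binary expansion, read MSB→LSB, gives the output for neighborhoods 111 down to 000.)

  nb ###: next=.  (t=0,i=0, bit7=0)
  nb ##.: next=.  (t=0,i=1, bit6=0)
  nb #.#: next=.  (t=0,i=9, bit5=0)
  nb #..: next=.  (t=0,i=2, bit4=0)
  nb .##: next=#  (t=0,i=7, bit3=1)
  nb .#.: next=.  (t=0,i=4, bit2=0)
  nb ..#: next=#  (t=0,i=3, bit1=1)
  nb ...: next=#  (t=1,i=1, bit0=1)
  bits 00001011 = 11

11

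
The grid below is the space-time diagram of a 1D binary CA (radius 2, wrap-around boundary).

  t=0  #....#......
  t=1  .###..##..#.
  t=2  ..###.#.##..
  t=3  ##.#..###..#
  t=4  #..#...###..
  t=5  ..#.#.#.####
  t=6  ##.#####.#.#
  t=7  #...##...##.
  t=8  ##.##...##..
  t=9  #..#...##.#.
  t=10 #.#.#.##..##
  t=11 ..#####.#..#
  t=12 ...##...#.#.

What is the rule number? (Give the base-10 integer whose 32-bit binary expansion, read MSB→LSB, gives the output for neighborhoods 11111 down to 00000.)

  ##### -> #   bit 31 = 1  t=6,i=5
  ####. -> .   bit 30 = 0  t=5,i=10
  ###.# -> .   bit 29 = 0  t=2,i=4
  ###.. -> #   bit 28 = 1  t=1,i=3
  ##.## -> .   bit 27 = 0  t=6,i=2
  ##.#. -> .   bit 26 = 0  t=2,i=5
  ##..# -> #   bit 25 = 1  t=1,i=4
  ##... -> .   bit 24 = 0  t=2,i=10
  #.### -> .   bit 23 = 0  t=5,i=8
  #.##. -> #   bit 22 = 1  t=2,i=8
  #.#.# -> #   bit 21 = 1  t=2,i=6
  #.#.. -> #   bit 20 = 1  t=3,i=3
  #..## -> .   bit 19 = 0  t=1,i=0
  #..#. -> #   bit 18 = 1  t=1,i=9
  #...# -> .   bit 17 = 0  t=4,i=5
  #.... -> #   bit 16 = 1  t=0,i=2
  .#### -> #   bit 15 = 1  t=5,i=9
  .###. -> #   bit 14 = 1  t=1,i=2
  .##.# -> .   bit 13 = 0  t=7,i=10
  .##.. -> .   bit 12 = 0  t=1,i=7
  .#.## -> #   bit 11 = 1  t=2,i=7
  .#.#. -> #   bit 10 = 1  t=5,i=3
  .#..# -> .   bit 9 = 0  t=1,i=11
  .#... -> #   bit 8 = 1  t=0,i=1
  ..### -> .   bit 7 = 0  t=1,i=1
  ..##. -> #   bit 6 = 1  t=1,i=6
  ..#.# -> .   bit 5 = 0  t=5,i=2
  ..#.. -> .   bit 4 = 0  t=0,i=0
  ...## -> #   bit 3 = 1  t=2,i=1
  ...#. -> .   bit 2 = 0  t=0,i=4
  ....# -> #   bit 1 = 1  t=0,i=3
  ..... -> .   bit 0 = 0  t=0,i=8
  bits 10010010011101011100110101001010 = 2457193802

2457193802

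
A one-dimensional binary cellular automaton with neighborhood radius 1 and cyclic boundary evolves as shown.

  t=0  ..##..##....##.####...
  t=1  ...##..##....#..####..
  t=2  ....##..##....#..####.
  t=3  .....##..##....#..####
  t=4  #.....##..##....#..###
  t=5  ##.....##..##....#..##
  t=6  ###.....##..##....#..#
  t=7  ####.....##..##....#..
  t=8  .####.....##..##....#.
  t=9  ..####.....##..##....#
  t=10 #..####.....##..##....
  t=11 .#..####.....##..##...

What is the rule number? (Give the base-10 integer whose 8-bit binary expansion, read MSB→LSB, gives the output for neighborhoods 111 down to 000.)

  [7] ### => #  t=0,i=16
  [6] ##. => #  t=0,i=3
  [5] #.# => .  t=0,i=14
  [4] #.. => #  t=0,i=4
  [3] .## => .  t=0,i=2
  [2] .#. => .  t=1,i=13
  [1] ..# => .  t=0,i=1
  [0] ... => .  t=0,i=0
  bits 11010000 = 208

208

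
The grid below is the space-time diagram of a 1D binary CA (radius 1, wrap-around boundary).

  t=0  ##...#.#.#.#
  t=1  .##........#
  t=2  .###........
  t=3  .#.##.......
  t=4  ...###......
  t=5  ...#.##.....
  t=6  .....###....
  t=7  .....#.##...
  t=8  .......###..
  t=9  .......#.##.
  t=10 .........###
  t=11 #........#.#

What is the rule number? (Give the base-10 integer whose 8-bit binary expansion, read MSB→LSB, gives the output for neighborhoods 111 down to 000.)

  ### -> .   bit 7 = 0  t=0,i=0
  ##. -> #   bit 6 = 1  t=0,i=1
  #.# -> .   bit 5 = 0  t=0,i=6
  #.. -> #   bit 4 = 1  t=0,i=2
  .## -> #   bit 3 = 1  t=0,i=11
  .#. -> .   bit 2 = 0  t=0,i=5
  ..# -> .   bit 1 = 0  t=0,i=4
  ... -> .   bit 0 = 0  t=0,i=3
  bits 01011000 = 88

88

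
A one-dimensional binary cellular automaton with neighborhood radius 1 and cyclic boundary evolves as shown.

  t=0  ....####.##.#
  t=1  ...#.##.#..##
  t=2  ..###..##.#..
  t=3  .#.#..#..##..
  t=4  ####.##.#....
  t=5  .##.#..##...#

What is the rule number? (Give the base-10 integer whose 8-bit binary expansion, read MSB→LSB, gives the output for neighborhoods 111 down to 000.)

  ###|#  b7=1 t=0,i=5
  ##.|.  b6=0 t=0,i=7
  #.#|#  b5=1 t=0,i=8
  #..|.  b4=0 t=0,i=0
  .##|.  b3=0 t=0,i=4
  .#.|#  b2=1 t=0,i=12
  ..#|#  b1=1 t=0,i=3
  ...|.  b0=0 t=0,i=1
  bits 10100110 = 166

166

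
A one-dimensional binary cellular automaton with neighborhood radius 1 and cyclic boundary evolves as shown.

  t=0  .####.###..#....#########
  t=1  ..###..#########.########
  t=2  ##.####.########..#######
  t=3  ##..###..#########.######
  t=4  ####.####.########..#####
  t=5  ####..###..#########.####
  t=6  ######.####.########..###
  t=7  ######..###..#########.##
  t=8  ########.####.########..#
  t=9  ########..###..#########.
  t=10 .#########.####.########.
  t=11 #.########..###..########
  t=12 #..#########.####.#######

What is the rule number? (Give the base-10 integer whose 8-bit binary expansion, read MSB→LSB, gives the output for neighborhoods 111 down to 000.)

  nb ###: next=#  (t=0,i=2, bit7=1)
  nb ##.: next=#  (t=0,i=4, bit6=1)
  nb #.#: next=.  (t=0,i=0, bit5=0)
  nb #..: next=#  (t=0,i=9, bit4=1)
  nb .##: next=.  (t=0,i=1, bit3=0)
  nb .#.: next=#  (t=0,i=11, bit2=1)
  nb ..#: next=#  (t=0,i=10, bit1=1)
  nb ...: next=#  (t=0,i=13, bit0=1)
  bits 11010111 = 215

215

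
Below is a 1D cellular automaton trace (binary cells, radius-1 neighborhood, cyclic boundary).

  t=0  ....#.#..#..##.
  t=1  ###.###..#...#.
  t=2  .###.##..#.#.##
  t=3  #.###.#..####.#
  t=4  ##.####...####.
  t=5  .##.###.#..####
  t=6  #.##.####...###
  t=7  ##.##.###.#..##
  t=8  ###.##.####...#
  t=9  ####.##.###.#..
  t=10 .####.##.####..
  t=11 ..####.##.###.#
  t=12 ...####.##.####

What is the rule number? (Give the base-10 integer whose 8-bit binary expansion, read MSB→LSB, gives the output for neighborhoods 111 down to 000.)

  ###|#  b7=1 t=1,i=1
  ##.|#  b6=1 t=0,i=13
  #.#|#  b5=1 t=0,i=5
  #..|.  b4=0 t=0,i=7
  .##|.  b3=0 t=0,i=12
  .#.|#  b2=1 t=0,i=4
  ..#|.  b1=0 t=0,i=3
  ...|#  b0=1 t=0,i=0
  bits 11100101 = 229

229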